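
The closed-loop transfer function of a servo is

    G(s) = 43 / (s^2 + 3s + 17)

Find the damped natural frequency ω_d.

ω_d ≈ 3.841 rad/s

Comparing s^2 + 3s + 17 to s^2 + 2ζωₙs + ωₙ²: ωₙ = √17 ≈ 4.123 rad/s and ζ = 3/(2·√17) ≈ 0.3638.
ζωₙ = 3/2 = 1.5, so ω_d = ωₙ√(1−ζ²) = √(ωₙ² − (ζωₙ)²) = √(17 − 1.5²) = √14.75 ≈ 3.841 rad/s.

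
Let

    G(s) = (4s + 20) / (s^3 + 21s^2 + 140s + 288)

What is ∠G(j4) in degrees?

At s = j4: numerator = 20 + j16, denominator = -48 + j496.
∠G = ∠num − ∠den = 38.660° − (95.528°) = -56.87°.

∠G(j4) ≈ -56.87°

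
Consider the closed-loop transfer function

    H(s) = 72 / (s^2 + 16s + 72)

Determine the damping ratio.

ζ ≈ 0.9428

Compare the denominator to the standard form s^2 + 2ζωₙs + ωₙ².
ωₙ² = 72, so ωₙ = √72 ≈ 8.485 rad/s.
2ζωₙ = 16, so ζ = 16/(2·√72) ≈ 0.9428.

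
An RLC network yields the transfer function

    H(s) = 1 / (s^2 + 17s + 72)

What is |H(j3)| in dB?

|H(j3)|_dB ≈ -38.2 dB

Substitute s = j3: numerator = 1, denominator = 63 + j51.
|H(j3)| = |1| / |63 + j51| = 1 / 81.056 ≈ 0.01234.
In decibels: 20·log₁₀(0.01234) ≈ -38.2 dB.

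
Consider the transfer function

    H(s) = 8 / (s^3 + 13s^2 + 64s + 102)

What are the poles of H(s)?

s = -5 ± 3j, -3

The poles are the roots of the denominator s^3 + 13s^2 + 64s + 102 = 0.
Trying s = -3: the polynomial evaluates to 0, so (s + 3) is a factor.
Dividing out leaves s^2 + 10s + 34 = 0.
The quadratic formula then gives s = -5 ± 3j.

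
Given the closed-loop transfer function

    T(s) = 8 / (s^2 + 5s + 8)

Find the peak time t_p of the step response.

Comparing s^2 + 5s + 8 to s^2 + 2ζωₙs + ωₙ²: ωₙ = √8 ≈ 2.828 rad/s and ζ = 5/(2·√8) ≈ 0.8839.
ζωₙ = 5/2 = 2.5, so ω_d = ωₙ√(1−ζ²) = √(ωₙ² − (ζωₙ)²) = √(8 − 2.5²) = √1.75 ≈ 1.323 rad/s.
t_p = π/ω_d = π/1.323 ≈ 2.375 s.

t_p ≈ 2.375 s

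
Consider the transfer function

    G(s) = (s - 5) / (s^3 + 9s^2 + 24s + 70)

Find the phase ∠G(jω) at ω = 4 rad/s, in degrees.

∠G(j4) ≈ -15.27°

At s = j4: numerator = -5 + j4, denominator = -74 + j32.
∠G = ∠num − ∠den = 141.34° − (156.61°) = -15.27°.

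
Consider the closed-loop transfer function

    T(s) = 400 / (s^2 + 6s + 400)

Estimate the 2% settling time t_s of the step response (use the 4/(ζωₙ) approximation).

t_s ≈ 1.333 s

Comparing s^2 + 6s + 400 to s^2 + 2ζωₙs + ωₙ²: ωₙ = 20 rad/s and ζ = 6/(2·20) = 0.15.
ζωₙ = 6/2 = 3, so t_s ≈ 4/(ζωₙ) = 4/3 ≈ 1.333 s.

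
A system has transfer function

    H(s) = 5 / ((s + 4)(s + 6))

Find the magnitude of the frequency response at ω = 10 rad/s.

Substitute s = j10: numerator = 5, denominator = -76 + j100.
|H(j10)| = |5| / |-76 + j100| = 5 / 125.60 ≈ 0.03981.

|H(j10)| ≈ 0.03981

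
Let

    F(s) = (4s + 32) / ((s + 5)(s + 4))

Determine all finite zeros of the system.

Set the numerator to zero: 4s + 32 = 0, i.e. 4·(s + 8) = 0.
So s = -8.

s = -8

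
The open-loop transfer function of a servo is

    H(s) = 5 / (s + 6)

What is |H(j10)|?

|H(j10)| ≈ 0.4287

Substitute s = j10: numerator = 5, denominator = 6 + j10.
|H(j10)| = |5| / |6 + j10| = 5 / 11.662 ≈ 0.4287.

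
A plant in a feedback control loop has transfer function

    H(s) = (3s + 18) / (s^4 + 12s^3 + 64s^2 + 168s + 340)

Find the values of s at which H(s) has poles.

s = -1 + 3j, -1 - 3j, -5 + 3j, -5 - 3j

The poles are the roots of the denominator s^4 + 12s^3 + 64s^2 + 168s + 340 = 0.
No real roots exist; factor into two real quadratics: (s^2 + 2s + 10)(s^2 + 10s + 34) = 0.
Each quadratic gives a conjugate pair via the quadratic formula.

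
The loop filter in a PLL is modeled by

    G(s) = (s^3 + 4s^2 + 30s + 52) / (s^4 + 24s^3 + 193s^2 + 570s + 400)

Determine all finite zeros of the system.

Set the numerator to zero: s^3 + 4s^2 + 30s + 52 = 0.
Factoring: (s + 2)(s^2 + 2s + 26) = 0.

s = -2, -1 ± 5j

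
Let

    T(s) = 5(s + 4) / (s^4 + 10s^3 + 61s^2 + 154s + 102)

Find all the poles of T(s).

The poles are the roots of the denominator s^4 + 10s^3 + 61s^2 + 154s + 102 = 0.
Trying s = -1: the polynomial evaluates to 0, so (s + 1) is a factor.
Dividing out leaves s^3 + 9s^2 + 52s + 102 = 0.
This factors further as (s^2 + 6s + 34)(s + 3) = 0.

s = -3 ± 5j, -1, -3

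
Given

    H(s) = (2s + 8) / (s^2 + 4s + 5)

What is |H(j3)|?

|H(j3)| ≈ 0.7906

Substitute s = j3: numerator = 8 + j6, denominator = -4 + j12.
|H(j3)| = |8 + j6| / |-4 + j12| = 10 / 12.649 ≈ 0.7906.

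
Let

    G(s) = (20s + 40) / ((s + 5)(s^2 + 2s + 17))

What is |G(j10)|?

|G(j10)| ≈ 0.2137

Substitute s = j10: numerator = 40 + j200, denominator = -615 - j730.
|G(j10)| = |40 + j200| / |-615 - j730| = 203.96 / 954.53 ≈ 0.2137.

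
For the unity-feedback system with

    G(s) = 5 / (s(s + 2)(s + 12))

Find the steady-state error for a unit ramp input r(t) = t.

e_ss = 4.800

G(s) has one pole at the origin.
This is a Type 1 system. Kv = lim_{s→0} s·G(s) = 5/24.
e_ss = 1/Kv = 1/(5/24) = 24/5 ≈ 4.800.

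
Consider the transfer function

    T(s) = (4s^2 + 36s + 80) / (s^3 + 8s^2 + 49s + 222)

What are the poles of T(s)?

s = -1 + 6j, -1 - 6j, -6

The poles are the roots of the denominator s^3 + 8s^2 + 49s + 222 = 0.
Trying s = -6: the polynomial evaluates to 0, so (s + 6) is a factor.
Dividing out leaves s^2 + 2s + 37 = 0.
The quadratic formula then gives s = -1 ± 6j.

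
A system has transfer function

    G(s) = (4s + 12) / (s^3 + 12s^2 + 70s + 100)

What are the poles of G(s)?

The poles are the roots of the denominator s^3 + 12s^2 + 70s + 100 = 0.
Trying s = -2: the polynomial evaluates to 0, so (s + 2) is a factor.
Dividing out leaves s^2 + 10s + 50 = 0.
The quadratic formula then gives s = -5 ± 5j.

s = -5 + 5j, -5 - 5j, -2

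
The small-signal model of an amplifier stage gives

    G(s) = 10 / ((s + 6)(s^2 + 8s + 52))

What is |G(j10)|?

Substitute s = j10: numerator = 10, denominator = -1088.
|G(j10)| = |10| / |-1088| = 10 / 1088 ≈ 0.009191.

|G(j10)| ≈ 0.009191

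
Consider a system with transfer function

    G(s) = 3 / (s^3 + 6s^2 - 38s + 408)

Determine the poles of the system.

The poles are the roots of the denominator s^3 + 6s^2 - 38s + 408 = 0.
Trying s = -12: the polynomial evaluates to 0, so (s + 12) is a factor.
Dividing out leaves s^2 - 6s + 34 = 0.
The quadratic formula then gives s = 3 ± 5j.

s = 3 ± 5j, -12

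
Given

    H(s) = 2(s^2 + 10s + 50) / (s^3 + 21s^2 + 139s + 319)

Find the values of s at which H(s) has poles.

The poles are the roots of the denominator s^3 + 21s^2 + 139s + 319 = 0.
Trying s = -11: the polynomial evaluates to 0, so (s + 11) is a factor.
Dividing out leaves s^2 + 10s + 29 = 0.
The quadratic formula then gives s = -5 ± 2j.

s = -5 + 2j, -5 - 2j, -11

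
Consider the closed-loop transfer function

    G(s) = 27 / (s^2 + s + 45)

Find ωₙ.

ωₙ ≈ 6.708 rad/s

Compare the denominator to the standard form s^2 + 2ζωₙs + ωₙ².
ωₙ² = 45, so ωₙ = √45 ≈ 6.708 rad/s.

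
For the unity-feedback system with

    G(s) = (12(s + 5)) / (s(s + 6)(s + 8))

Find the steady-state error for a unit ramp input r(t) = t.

G(s) has one pole at the origin.
This is a Type 1 system. Kv = lim_{s→0} s·G(s) = 60/48 = 5/4.
e_ss = 1/Kv = 1/(5/4) = 4/5 ≈ 0.8000.

e_ss = 0.8000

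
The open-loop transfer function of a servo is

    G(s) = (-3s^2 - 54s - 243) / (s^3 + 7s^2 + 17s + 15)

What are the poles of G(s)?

s = -2 ± j, -3

The poles are the roots of the denominator s^3 + 7s^2 + 17s + 15 = 0.
Trying s = -3: the polynomial evaluates to 0, so (s + 3) is a factor.
Dividing out leaves s^2 + 4s + 5 = 0.
The quadratic formula then gives s = -2 ± 1j.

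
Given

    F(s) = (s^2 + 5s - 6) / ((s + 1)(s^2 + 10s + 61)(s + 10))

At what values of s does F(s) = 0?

Set the numerator to zero: s^2 + 5s - 6 = 0.
Factoring: (s - 1)(s + 6) = 0.

s = 1, -6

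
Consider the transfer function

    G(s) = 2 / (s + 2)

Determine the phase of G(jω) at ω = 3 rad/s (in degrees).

At s = j3: numerator = 2, denominator = 2 + j3.
∠G = ∠num − ∠den = 0° − (56.310°) = -56.31°.

∠G(j3) ≈ -56.31°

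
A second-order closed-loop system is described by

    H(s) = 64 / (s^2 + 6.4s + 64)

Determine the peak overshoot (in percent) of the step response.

Comparing s^2 + 6.4s + 64 to s^2 + 2ζωₙs + ωₙ²: ωₙ = 8 rad/s and ζ = 6.4/(2·8) = 0.4.
%OS = 100·exp(−πζ/√(1−ζ²)) = 100·exp(−π·0.4/√(1−0.4²)) ≈ 25.4%.

%OS ≈ 25.4%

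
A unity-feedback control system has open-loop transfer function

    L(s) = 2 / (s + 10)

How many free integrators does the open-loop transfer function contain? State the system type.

Type 0

The denominator has no factor of s at the origin — no free integrator — so this is a Type 0 system.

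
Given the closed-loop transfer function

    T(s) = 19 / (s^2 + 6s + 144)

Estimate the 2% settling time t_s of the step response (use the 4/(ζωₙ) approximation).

t_s ≈ 1.333 s

Comparing s^2 + 6s + 144 to s^2 + 2ζωₙs + ωₙ²: ωₙ = 12 rad/s and ζ = 6/(2·12) = 0.25.
ζωₙ = 6/2 = 3, so t_s ≈ 4/(ζωₙ) = 4/3 ≈ 1.333 s.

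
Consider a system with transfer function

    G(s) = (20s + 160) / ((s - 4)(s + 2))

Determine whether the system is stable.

The poles can be read from the denominator factors: s = 4, -2.
Since the pole(s) at s = 4 lie in the right half-plane, the system is unstable.

unstable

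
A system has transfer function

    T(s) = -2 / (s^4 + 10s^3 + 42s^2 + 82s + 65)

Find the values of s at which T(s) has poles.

s = -2 ± j, -3 ± 2j

The poles are the roots of the denominator s^4 + 10s^3 + 42s^2 + 82s + 65 = 0.
No real roots exist; factor into two real quadratics: (s^2 + 4s + 5)(s^2 + 6s + 13) = 0.
Each quadratic gives a conjugate pair via the quadratic formula.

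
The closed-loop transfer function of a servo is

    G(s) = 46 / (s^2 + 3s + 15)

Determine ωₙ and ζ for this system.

Compare the denominator to the standard form s^2 + 2ζωₙs + ωₙ².
ωₙ² = 15, so ωₙ = √15 ≈ 3.873 rad/s.
2ζωₙ = 3, so ζ = 3/(2·√15) ≈ 0.3873.

ωₙ ≈ 3.873 rad/s, ζ ≈ 0.3873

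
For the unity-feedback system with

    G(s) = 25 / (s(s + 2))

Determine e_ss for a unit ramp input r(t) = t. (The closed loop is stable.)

G(s) has one pole at the origin.
This is a Type 1 system. Kv = lim_{s→0} s·G(s) = 25/2.
e_ss = 1/Kv = 1/(25/2) = 2/25 ≈ 0.08000.

e_ss = 0.08000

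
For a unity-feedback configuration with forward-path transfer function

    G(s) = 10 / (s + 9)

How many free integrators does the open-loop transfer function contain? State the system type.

Type 0

The denominator has no factor of s at the origin — no free integrator — so this is a Type 0 system.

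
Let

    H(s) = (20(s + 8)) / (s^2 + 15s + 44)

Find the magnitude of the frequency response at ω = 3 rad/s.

Substitute s = j3: numerator = 160 + j60, denominator = 35 + j45.
|H(j3)| = |160 + j60| / |35 + j45| = 170.88 / 57.009 ≈ 2.997.

|H(j3)| ≈ 2.997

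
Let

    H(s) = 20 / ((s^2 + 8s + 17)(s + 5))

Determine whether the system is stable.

stable

The poles can be read from the denominator factors: s = -4 + j, -4 - j, -5.
Since all poles lie strictly in the left half-plane, the system is stable.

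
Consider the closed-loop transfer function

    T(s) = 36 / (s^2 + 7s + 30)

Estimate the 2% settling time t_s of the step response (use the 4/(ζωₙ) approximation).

t_s ≈ 1.143 s

Comparing s^2 + 7s + 30 to s^2 + 2ζωₙs + ωₙ²: ωₙ = √30 ≈ 5.477 rad/s and ζ = 7/(2·√30) ≈ 0.6390.
ζωₙ = 7/2 = 3.5, so t_s ≈ 4/(ζωₙ) = 4/3.5 ≈ 1.143 s.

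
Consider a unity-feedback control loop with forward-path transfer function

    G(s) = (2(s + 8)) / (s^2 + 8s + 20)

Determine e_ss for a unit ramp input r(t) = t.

e_ss = ∞

G(s) has no poles at the origin.
This is a Type 0 system; Kv = lim_{s→0} s·G(s) = 0, so the steady-state error for a ramp input is infinite.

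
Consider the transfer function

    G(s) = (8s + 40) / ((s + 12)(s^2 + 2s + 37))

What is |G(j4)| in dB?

Substitute s = j4: numerator = 40 + j32, denominator = 220 + j180.
|G(j4)| = |40 + j32| / |220 + j180| = 51.225 / 284.25 ≈ 0.1802.
In decibels: 20·log₁₀(0.1802) ≈ -14.9 dB.

|G(j4)|_dB ≈ -14.9 dB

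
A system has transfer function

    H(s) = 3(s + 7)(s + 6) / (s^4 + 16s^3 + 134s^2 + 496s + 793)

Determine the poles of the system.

s = -5 ± 6j, -3 ± 2j

The poles are the roots of the denominator s^4 + 16s^3 + 134s^2 + 496s + 793 = 0.
No real roots exist; factor into two real quadratics: (s^2 + 10s + 61)(s^2 + 6s + 13) = 0.
Each quadratic gives a conjugate pair via the quadratic formula.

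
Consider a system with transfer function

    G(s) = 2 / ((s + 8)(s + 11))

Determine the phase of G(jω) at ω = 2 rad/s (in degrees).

At s = j2: numerator = 2, denominator = 84 + j38.
∠G = ∠num − ∠den = 0° − (24.341°) = -24.34°.

∠G(j2) ≈ -24.34°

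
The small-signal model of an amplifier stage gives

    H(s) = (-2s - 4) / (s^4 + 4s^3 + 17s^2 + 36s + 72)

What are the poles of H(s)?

The poles are the roots of the denominator s^4 + 4s^3 + 17s^2 + 36s + 72 = 0.
No real roots exist; factor into two real quadratics: (s^2 + 9)(s^2 + 4s + 8) = 0.
Each quadratic gives a conjugate pair via the quadratic formula.

s = 3j, -3j, -2 + 2j, -2 - 2j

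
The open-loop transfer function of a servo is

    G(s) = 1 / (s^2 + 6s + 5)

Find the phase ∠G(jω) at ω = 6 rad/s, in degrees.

∠G(j6) ≈ -130.7°

At s = j6: numerator = 1, denominator = -31 + j36.
∠G = ∠num − ∠den = 0° − (130.73°) = -130.7°.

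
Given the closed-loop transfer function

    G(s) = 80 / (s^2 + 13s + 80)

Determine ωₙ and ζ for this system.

Compare the denominator to the standard form s^2 + 2ζωₙs + ωₙ².
ωₙ² = 80, so ωₙ = √80 ≈ 8.944 rad/s.
2ζωₙ = 13, so ζ = 13/(2·√80) ≈ 0.7267.
With ζ = 0.7267 the response is underdamped.

ωₙ ≈ 8.944 rad/s, ζ ≈ 0.7267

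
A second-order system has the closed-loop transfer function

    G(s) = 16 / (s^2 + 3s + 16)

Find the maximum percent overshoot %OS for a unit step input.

%OS ≈ 28.1%

Comparing s^2 + 3s + 16 to s^2 + 2ζωₙs + ωₙ²: ωₙ = 4 rad/s and ζ = 3/(2·4) = 0.375.
%OS = 100·exp(−πζ/√(1−ζ²)) = 100·exp(−π·0.375/√(1−0.375²)) ≈ 28.1%.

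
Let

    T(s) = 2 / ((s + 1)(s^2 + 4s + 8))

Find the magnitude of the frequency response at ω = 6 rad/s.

Substitute s = j6: numerator = 2, denominator = -172 - j144.
|T(j6)| = |2| / |-172 - j144| = 2 / 224.32 ≈ 0.008916.

|T(j6)| ≈ 0.008916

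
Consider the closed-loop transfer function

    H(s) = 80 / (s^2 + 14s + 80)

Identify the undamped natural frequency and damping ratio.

Compare the denominator to the standard form s^2 + 2ζωₙs + ωₙ².
ωₙ² = 80, so ωₙ = √80 ≈ 8.944 rad/s.
2ζωₙ = 14, so ζ = 14/(2·√80) ≈ 0.7826.

ωₙ ≈ 8.944 rad/s, ζ ≈ 0.7826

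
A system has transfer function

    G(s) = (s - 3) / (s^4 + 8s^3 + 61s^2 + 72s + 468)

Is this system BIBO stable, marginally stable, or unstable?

marginally stable

The denominator s^4 + 8s^3 + 61s^2 + 72s + 468 factors as (s^2 + 9)(s^2 + 8s + 52), giving poles at s = 3j, -3j, -4 + 6j, -4 - 6j.
Since the simple pole(s) at s = ±3j lie on the jω-axis with none in the right half-plane, the system is marginally stable.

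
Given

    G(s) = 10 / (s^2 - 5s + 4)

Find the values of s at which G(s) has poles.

The poles are the roots of the denominator s^2 - 5s + 4 = 0.
Factoring: (s - 1)(s - 4) = 0, so s = 1 and s = 4.

s = 1, 4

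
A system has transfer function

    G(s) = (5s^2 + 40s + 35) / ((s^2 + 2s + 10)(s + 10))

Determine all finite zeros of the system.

s = -1, -7

Set the numerator to zero: 5s^2 + 40s + 35 = 0, i.e. 5·(s^2 + 8s + 7) = 0.
Factoring: (s + 1)(s + 7) = 0.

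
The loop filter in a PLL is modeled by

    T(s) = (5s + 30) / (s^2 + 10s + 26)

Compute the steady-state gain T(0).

Set s = 0: T(0) = (30) / (26) = 15/13.

T(0) = 15/13 ≈ 1.154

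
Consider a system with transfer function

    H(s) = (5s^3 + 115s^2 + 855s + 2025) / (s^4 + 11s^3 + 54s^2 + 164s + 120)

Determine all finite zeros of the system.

Set the numerator to zero: 5s^3 + 115s^2 + 855s + 2025 = 0, i.e. 5·(s^3 + 23s^2 + 171s + 405) = 0.
Factoring: (s + 9)^2(s + 5) = 0.

s = -9, -5, -9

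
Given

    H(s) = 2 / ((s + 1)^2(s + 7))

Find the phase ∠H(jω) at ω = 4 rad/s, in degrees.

At s = j4: numerator = 2, denominator = -137 - j4.
∠H = ∠num − ∠den = 0° − (-178.33°) = 178.3°.

∠H(j4) ≈ 178.3°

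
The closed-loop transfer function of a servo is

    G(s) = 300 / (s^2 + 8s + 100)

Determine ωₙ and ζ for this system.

Compare the denominator to the standard form s^2 + 2ζωₙs + ωₙ².
ωₙ² = 100, so ωₙ = 10 rad/s.
2ζωₙ = 8, so ζ = 8/(2·10) = 0.4.
With ζ = 0.4 the response is underdamped.

ωₙ = 10 rad/s, ζ = 0.4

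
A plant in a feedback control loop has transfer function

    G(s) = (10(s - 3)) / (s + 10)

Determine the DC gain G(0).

At s = 0 each factor (s + a) contributes a and each (s^2 + bs + c) contributes c.
G(0) = 10·(-3) / ((10)) = -30/10 = -3.

G(0) = -3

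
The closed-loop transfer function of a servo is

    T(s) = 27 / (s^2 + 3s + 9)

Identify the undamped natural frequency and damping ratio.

ωₙ = 3 rad/s, ζ = 0.5

Compare the denominator to the standard form s^2 + 2ζωₙs + ωₙ².
ωₙ² = 9, so ωₙ = 3 rad/s.
2ζωₙ = 3, so ζ = 3/(2·3) = 0.5.
With ζ = 0.5 the response is underdamped.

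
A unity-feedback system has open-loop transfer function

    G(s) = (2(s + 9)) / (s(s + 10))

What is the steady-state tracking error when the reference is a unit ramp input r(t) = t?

e_ss = 0.5556

G(s) has one pole at the origin.
This is a Type 1 system. Kv = lim_{s→0} s·G(s) = 18/10 = 9/5.
e_ss = 1/Kv = 1/(9/5) = 5/9 ≈ 0.5556.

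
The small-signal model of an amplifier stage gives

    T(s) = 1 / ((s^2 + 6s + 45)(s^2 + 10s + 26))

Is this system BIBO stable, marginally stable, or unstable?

The poles can be read from the denominator factors: s = -3 ± 6j, -5 ± j.
Since all poles lie strictly in the left half-plane, the system is stable.

stable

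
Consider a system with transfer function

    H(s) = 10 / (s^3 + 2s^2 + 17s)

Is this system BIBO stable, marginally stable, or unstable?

The denominator s^3 + 2s^2 + 17s factors as s(s^2 + 2s + 17), giving poles at s = 0, -1 + 4j, -1 - 4j.
Since the simple pole(s) at s = 0 lie on the jω-axis with none in the right half-plane, the system is marginally stable.

marginally stable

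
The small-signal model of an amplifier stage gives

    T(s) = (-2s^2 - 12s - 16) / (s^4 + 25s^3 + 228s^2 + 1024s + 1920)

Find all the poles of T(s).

s = -4 + 4j, -4 - 4j, -5, -12

The poles are the roots of the denominator s^4 + 25s^3 + 228s^2 + 1024s + 1920 = 0.
Trying s = -5: the polynomial evaluates to 0, so (s + 5) is a factor.
Dividing out leaves s^3 + 20s^2 + 128s + 384 = 0.
This factors further as (s^2 + 8s + 32)(s + 12) = 0.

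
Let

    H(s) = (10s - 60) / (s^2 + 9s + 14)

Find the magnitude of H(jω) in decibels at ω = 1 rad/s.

Substitute s = j1: numerator = -60 + j10, denominator = 13 + j9.
|H(j1)| = |-60 + j10| / |13 + j9| = 60.828 / 15.811 ≈ 3.847.
In decibels: 20·log₁₀(3.847) ≈ 11.7 dB.

|H(j1)|_dB ≈ 11.7 dB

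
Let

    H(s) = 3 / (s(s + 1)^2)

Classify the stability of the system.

marginally stable

The poles can be read from the denominator factors: s = 0, -1, -1.
Since the simple pole(s) at s = 0 lie on the jω-axis with none in the right half-plane, the system is marginally stable.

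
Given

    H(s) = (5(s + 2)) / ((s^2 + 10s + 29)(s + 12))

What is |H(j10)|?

|H(j10)| ≈ 0.02662

Substitute s = j10: numerator = 10 + j50, denominator = -1852 + j490.
|H(j10)| = |10 + j50| / |-1852 + j490| = 50.990 / 1915.7 ≈ 0.02662.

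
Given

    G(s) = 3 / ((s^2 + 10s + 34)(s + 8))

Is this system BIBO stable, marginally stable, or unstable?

stable

The poles can be read from the denominator factors: s = -5 + 3j, -5 - 3j, -8.
Since all poles lie strictly in the left half-plane, the system is stable.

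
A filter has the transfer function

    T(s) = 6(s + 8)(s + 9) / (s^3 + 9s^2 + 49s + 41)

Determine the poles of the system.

The poles are the roots of the denominator s^3 + 9s^2 + 49s + 41 = 0.
Trying s = -1: the polynomial evaluates to 0, so (s + 1) is a factor.
Dividing out leaves s^2 + 8s + 41 = 0.
The quadratic formula then gives s = -4 ± 5j.

s = -4 ± 5j, -1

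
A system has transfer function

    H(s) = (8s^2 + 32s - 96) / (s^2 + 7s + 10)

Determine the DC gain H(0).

Set s = 0: H(0) = (-96) / (10) = -48/5.

H(0) = -48/5 ≈ -9.600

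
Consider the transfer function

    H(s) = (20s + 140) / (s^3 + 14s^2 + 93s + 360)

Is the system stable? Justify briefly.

stable

The denominator s^3 + 14s^2 + 93s + 360 factors as (s + 8)(s^2 + 6s + 45), giving poles at s = -8, -3 + 6j, -3 - 6j.
Since all poles lie strictly in the left half-plane, the system is stable.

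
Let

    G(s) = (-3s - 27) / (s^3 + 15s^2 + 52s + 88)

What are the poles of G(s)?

The poles are the roots of the denominator s^3 + 15s^2 + 52s + 88 = 0.
Trying s = -11: the polynomial evaluates to 0, so (s + 11) is a factor.
Dividing out leaves s^2 + 4s + 8 = 0.
The quadratic formula then gives s = -2 ± 2j.

s = -2 ± 2j, -11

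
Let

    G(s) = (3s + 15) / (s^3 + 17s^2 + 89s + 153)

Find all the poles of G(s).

s = -4 + j, -4 - j, -9

The poles are the roots of the denominator s^3 + 17s^2 + 89s + 153 = 0.
Trying s = -9: the polynomial evaluates to 0, so (s + 9) is a factor.
Dividing out leaves s^2 + 8s + 17 = 0.
The quadratic formula then gives s = -4 ± 1j.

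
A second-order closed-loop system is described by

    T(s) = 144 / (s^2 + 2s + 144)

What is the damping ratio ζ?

ζ ≈ 0.08333

Compare the denominator to the standard form s^2 + 2ζωₙs + ωₙ².
ωₙ² = 144, so ωₙ = 12 rad/s.
2ζωₙ = 2, so ζ = 2/(2·12) ≈ 0.08333.
With ζ = 0.08333 the response is underdamped.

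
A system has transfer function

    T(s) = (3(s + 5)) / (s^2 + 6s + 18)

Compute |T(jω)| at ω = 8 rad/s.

|T(j8)| ≈ 0.4257

Substitute s = j8: numerator = 15 + j24, denominator = -46 + j48.
|T(j8)| = |15 + j24| / |-46 + j48| = 28.302 / 66.483 ≈ 0.4257.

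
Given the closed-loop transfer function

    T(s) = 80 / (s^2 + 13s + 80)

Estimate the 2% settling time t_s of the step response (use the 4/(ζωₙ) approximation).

t_s ≈ 0.6154 s

Comparing s^2 + 13s + 80 to s^2 + 2ζωₙs + ωₙ²: ωₙ = √80 ≈ 8.944 rad/s and ζ = 13/(2·√80) ≈ 0.7267.
ζωₙ = 13/2 = 6.5, so t_s ≈ 4/(ζωₙ) = 4/6.5 ≈ 0.6154 s.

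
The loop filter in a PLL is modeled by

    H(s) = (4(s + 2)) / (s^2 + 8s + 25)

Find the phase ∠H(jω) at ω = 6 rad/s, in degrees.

At s = j6: numerator = 8 + j24, denominator = -11 + j48.
∠H = ∠num − ∠den = 71.565° − (102.91°) = -31.34°.

∠H(j6) ≈ -31.34°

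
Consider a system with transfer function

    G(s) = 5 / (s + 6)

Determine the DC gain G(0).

Set s = 0: G(0) = (5) / (6) = 5/6.

G(0) = 5/6 ≈ 0.8333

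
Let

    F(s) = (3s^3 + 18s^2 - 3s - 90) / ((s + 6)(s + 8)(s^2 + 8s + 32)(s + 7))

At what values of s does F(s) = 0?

Set the numerator to zero: 3s^3 + 18s^2 - 3s - 90 = 0, i.e. 3·(s^3 + 6s^2 - s - 30) = 0.
Factoring: (s - 2)(s + 3)(s + 5) = 0.

s = 2, -3, -5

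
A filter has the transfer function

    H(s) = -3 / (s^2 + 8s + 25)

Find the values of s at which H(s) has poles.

s = -4 + 3j, -4 - 3j

The poles are the roots of the denominator s^2 + 8s + 25 = 0.
Using the quadratic formula: s = (-8 ± √(-36))/2 = -4 ± 3j.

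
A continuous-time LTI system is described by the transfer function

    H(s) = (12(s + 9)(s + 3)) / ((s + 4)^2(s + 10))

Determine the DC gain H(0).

H(0) = 81/40 ≈ 2.025

At s = 0 each factor (s + a) contributes a and each (s^2 + bs + c) contributes c.
H(0) = 12·(9) · (3) / ((4) · (4) · (10)) = 324/160 = 81/40.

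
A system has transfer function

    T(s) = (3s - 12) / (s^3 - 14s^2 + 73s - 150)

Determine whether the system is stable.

unstable

The denominator s^3 - 14s^2 + 73s - 150 factors as (s - 6)(s^2 - 8s + 25), giving poles at s = 6, 4 ± 3j.
Since the pole(s) at s = 6, 4 ± 3j lie in the right half-plane, the system is unstable.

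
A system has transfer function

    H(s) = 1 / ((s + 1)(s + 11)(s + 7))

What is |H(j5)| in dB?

|H(j5)|_dB ≈ -54.5 dB

Substitute s = j5: numerator = 1, denominator = -398 + j350.
|H(j5)| = |1| / |-398 + j350| = 1 / 530.00 ≈ 0.001887.
In decibels: 20·log₁₀(0.001887) ≈ -54.5 dB.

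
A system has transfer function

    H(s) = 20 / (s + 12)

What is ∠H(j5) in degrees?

∠H(j5) ≈ -22.62°

At s = j5: numerator = 20, denominator = 12 + j5.
∠H = ∠num − ∠den = 0° − (22.620°) = -22.62°.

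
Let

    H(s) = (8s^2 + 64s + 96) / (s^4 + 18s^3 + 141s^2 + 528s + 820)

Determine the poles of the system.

The poles are the roots of the denominator s^4 + 18s^3 + 141s^2 + 528s + 820 = 0.
No real roots exist; factor into two real quadratics: (s^2 + 8s + 20)(s^2 + 10s + 41) = 0.
Each quadratic gives a conjugate pair via the quadratic formula.

s = -4 ± 2j, -5 ± 4j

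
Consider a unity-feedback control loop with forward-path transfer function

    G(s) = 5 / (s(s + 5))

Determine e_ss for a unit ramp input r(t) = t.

e_ss = 1

G(s) has one pole at the origin.
This is a Type 1 system. Kv = lim_{s→0} s·G(s) = 5/5 = 1.
e_ss = 1/Kv = 1/(1) = 1.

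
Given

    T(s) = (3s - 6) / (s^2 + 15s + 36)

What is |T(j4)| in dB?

|T(j4)|_dB ≈ -13.5 dB

Substitute s = j4: numerator = -6 + j12, denominator = 20 + j60.
|T(j4)| = |-6 + j12| / |20 + j60| = 13.416 / 63.246 ≈ 0.2121.
In decibels: 20·log₁₀(0.2121) ≈ -13.5 dB.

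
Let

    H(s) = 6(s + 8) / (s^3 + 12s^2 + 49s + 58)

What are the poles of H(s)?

The poles are the roots of the denominator s^3 + 12s^2 + 49s + 58 = 0.
Trying s = -2: the polynomial evaluates to 0, so (s + 2) is a factor.
Dividing out leaves s^2 + 10s + 29 = 0.
The quadratic formula then gives s = -5 ± 2j.

s = -2, -5 + 2j, -5 - 2j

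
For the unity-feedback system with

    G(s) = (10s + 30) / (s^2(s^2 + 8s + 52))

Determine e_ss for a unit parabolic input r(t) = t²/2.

G(s) has 2 poles at the origin.
This is a Type 2 system. Ka = lim_{s→0} s^2·G(s) = 30/52 = 15/26.
e_ss = 1/Ka = 1/(15/26) = 26/15 ≈ 1.733.

e_ss = 1.733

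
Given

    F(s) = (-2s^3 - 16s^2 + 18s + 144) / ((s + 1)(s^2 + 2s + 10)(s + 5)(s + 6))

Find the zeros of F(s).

Set the numerator to zero: -2s^3 - 16s^2 + 18s + 144 = 0, i.e. -2·(s^3 + 8s^2 - 9s - 72) = 0.
Factoring: (s + 8)(s - 3)(s + 3) = 0.

s = -8, 3, -3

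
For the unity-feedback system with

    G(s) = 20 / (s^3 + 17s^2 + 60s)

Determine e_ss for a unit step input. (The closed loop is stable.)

G(s) has one pole at the origin.
This is a Type 1 system; for a step input the steady-state error is zero.

e_ss = 0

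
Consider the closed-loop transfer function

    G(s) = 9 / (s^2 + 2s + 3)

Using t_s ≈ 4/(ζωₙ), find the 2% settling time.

Comparing s^2 + 2s + 3 to s^2 + 2ζωₙs + ωₙ²: ωₙ = √3 ≈ 1.732 rad/s and ζ = 2/(2·√3) ≈ 0.5774.
ζωₙ = 2/2 = 1, so t_s ≈ 4/(ζωₙ) = 4/1 = 4 s.

t_s ≈ 4 s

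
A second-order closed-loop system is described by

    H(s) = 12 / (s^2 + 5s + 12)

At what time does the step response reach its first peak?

t_p ≈ 1.310 s

Comparing s^2 + 5s + 12 to s^2 + 2ζωₙs + ωₙ²: ωₙ = √12 ≈ 3.464 rad/s and ζ = 5/(2·√12) ≈ 0.7217.
ζωₙ = 5/2 = 2.5, so ω_d = ωₙ√(1−ζ²) = √(ωₙ² − (ζωₙ)²) = √(12 − 2.5²) = √5.75 ≈ 2.398 rad/s.
t_p = π/ω_d = π/2.398 ≈ 1.310 s.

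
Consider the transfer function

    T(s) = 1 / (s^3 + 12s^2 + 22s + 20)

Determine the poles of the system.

The poles are the roots of the denominator s^3 + 12s^2 + 22s + 20 = 0.
Trying s = -10: the polynomial evaluates to 0, so (s + 10) is a factor.
Dividing out leaves s^2 + 2s + 2 = 0.
The quadratic formula then gives s = -1 ± 1j.

s = -1 + j, -1 - j, -10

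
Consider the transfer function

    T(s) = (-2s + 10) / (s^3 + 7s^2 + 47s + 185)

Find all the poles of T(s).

The poles are the roots of the denominator s^3 + 7s^2 + 47s + 185 = 0.
Trying s = -5: the polynomial evaluates to 0, so (s + 5) is a factor.
Dividing out leaves s^2 + 2s + 37 = 0.
The quadratic formula then gives s = -1 ± 6j.

s = -1 + 6j, -1 - 6j, -5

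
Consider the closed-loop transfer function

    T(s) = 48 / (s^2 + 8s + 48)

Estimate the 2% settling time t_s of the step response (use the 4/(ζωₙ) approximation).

Comparing s^2 + 8s + 48 to s^2 + 2ζωₙs + ωₙ²: ωₙ = √48 ≈ 6.928 rad/s and ζ = 8/(2·√48) ≈ 0.5774.
ζωₙ = 8/2 = 4, so t_s ≈ 4/(ζωₙ) = 4/4 = 1 s.

t_s ≈ 1 s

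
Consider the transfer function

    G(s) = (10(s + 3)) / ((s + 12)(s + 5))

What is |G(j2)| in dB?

Substitute s = j2: numerator = 30 + j20, denominator = 56 + j34.
|G(j2)| = |30 + j20| / |56 + j34| = 36.056 / 65.513 ≈ 0.5504.
In decibels: 20·log₁₀(0.5504) ≈ -5.19 dB.

|G(j2)|_dB ≈ -5.19 dB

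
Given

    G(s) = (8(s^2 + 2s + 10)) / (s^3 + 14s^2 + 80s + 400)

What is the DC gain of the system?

G(0) = 1/5 ≈ 0.2000

Set s = 0: G(0) = (80) / (400) = 1/5.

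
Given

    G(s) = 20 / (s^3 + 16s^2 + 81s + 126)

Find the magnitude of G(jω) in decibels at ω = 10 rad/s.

|G(j10)|_dB ≈ -37.4 dB

Substitute s = j10: numerator = 20, denominator = -1474 - j190.
|G(j10)| = |20| / |-1474 - j190| = 20 / 1486.2 ≈ 0.01346.
In decibels: 20·log₁₀(0.01346) ≈ -37.4 dB.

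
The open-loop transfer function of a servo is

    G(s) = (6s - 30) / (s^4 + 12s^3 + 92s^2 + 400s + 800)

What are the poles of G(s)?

s = -2 + 6j, -2 - 6j, -4 + 2j, -4 - 2j

The poles are the roots of the denominator s^4 + 12s^3 + 92s^2 + 400s + 800 = 0.
No real roots exist; factor into two real quadratics: (s^2 + 4s + 40)(s^2 + 8s + 20) = 0.
Each quadratic gives a conjugate pair via the quadratic formula.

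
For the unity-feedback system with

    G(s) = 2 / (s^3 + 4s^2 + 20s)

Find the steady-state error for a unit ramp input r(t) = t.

G(s) has one pole at the origin.
This is a Type 1 system. Kv = lim_{s→0} s·G(s) = 2/20 = 1/10.
e_ss = 1/Kv = 1/(1/10) = 10.

e_ss = 10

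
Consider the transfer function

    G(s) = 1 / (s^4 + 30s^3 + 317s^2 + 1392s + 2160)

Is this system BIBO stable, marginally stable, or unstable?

stable

The denominator s^4 + 30s^3 + 317s^2 + 1392s + 2160 factors as (s + 9)(s + 4)(s + 5)(s + 12), giving poles at s = -9, -4, -5, -12.
Since all poles lie strictly in the left half-plane, the system is stable.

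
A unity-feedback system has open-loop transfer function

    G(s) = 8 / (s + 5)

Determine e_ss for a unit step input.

G(s) has no poles at the origin.
This is a Type 0 system. Kp = lim_{s→0} G(s) = 8/5.
e_ss = 1/(1 + Kp) = 1/(1 + 8/5) = 5/13 ≈ 0.3846.

e_ss = 0.3846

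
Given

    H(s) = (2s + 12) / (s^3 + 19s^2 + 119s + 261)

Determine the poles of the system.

s = -5 + 2j, -5 - 2j, -9

The poles are the roots of the denominator s^3 + 19s^2 + 119s + 261 = 0.
Trying s = -9: the polynomial evaluates to 0, so (s + 9) is a factor.
Dividing out leaves s^2 + 10s + 29 = 0.
The quadratic formula then gives s = -5 ± 2j.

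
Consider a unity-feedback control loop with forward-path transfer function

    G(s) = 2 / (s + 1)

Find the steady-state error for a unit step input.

G(s) has no poles at the origin.
This is a Type 0 system. Kp = lim_{s→0} G(s) = 2/1.
e_ss = 1/(1 + Kp) = 1/(1 + 2) = 1/3 ≈ 0.3333.

e_ss = 0.3333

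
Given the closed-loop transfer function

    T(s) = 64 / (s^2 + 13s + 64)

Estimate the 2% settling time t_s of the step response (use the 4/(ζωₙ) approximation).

Comparing s^2 + 13s + 64 to s^2 + 2ζωₙs + ωₙ²: ωₙ = 8 rad/s and ζ = 13/(2·8) = 0.8125.
ζωₙ = 13/2 = 6.5, so t_s ≈ 4/(ζωₙ) = 4/6.5 ≈ 0.6154 s.

t_s ≈ 0.6154 s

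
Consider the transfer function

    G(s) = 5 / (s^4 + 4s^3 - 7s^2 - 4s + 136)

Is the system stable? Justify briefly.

The denominator s^4 + 4s^3 - 7s^2 - 4s + 136 factors as (s^2 + 8s + 17)(s^2 - 4s + 8), giving poles at s = -4 + j, -4 - j, 2 + 2j, 2 - 2j.
Since the pole(s) at s = 2 ± 2j lie in the right half-plane, the system is unstable.

unstable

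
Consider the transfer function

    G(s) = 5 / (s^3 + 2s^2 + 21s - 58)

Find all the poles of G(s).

The poles are the roots of the denominator s^3 + 2s^2 + 21s - 58 = 0.
Trying s = 2: the polynomial evaluates to 0, so (s - 2) is a factor.
Dividing out leaves s^2 + 4s + 29 = 0.
The quadratic formula then gives s = -2 ± 5j.

s = -2 + 5j, -2 - 5j, 2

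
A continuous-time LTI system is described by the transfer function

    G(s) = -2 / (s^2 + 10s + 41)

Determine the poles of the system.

The poles are the roots of the denominator s^2 + 10s + 41 = 0.
Using the quadratic formula: s = (-10 ± √(-64))/2 = -5 ± 4j.

s = -5 ± 4j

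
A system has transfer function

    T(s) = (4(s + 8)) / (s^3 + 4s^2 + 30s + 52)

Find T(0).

Set s = 0: T(0) = (32) / (52) = 8/13.

T(0) = 8/13 ≈ 0.6154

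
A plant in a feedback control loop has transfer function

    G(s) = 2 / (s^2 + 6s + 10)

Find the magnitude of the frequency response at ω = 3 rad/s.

Substitute s = j3: numerator = 2, denominator = 1 + j18.
|G(j3)| = |2| / |1 + j18| = 2 / 18.028 ≈ 0.1109.

|G(j3)| ≈ 0.1109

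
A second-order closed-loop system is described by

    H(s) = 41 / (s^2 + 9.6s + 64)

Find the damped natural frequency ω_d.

ω_d = 6.400 rad/s

Comparing s^2 + 9.6s + 64 to s^2 + 2ζωₙs + ωₙ²: ωₙ = 8 rad/s and ζ = 9.6/(2·8) = 0.6.
ζωₙ = 9.6/2 = 4.8, so ω_d = ωₙ√(1−ζ²) = √(ωₙ² − (ζωₙ)²) = √(64 − 4.8²) = √40.96 = 6.400 rad/s.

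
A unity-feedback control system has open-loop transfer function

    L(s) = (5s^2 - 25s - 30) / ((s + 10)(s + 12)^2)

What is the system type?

The denominator has no factor of s at the origin — no free integrator — so this is a Type 0 system.

Type 0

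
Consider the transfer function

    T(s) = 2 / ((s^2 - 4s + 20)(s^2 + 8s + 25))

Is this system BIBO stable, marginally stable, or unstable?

unstable

The poles can be read from the denominator factors: s = 2 ± 4j, -4 ± 3j.
Since the pole(s) at s = 2 + 4j, 2 - 4j lie in the right half-plane, the system is unstable.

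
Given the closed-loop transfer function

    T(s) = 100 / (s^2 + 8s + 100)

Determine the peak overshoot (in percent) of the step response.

Comparing s^2 + 8s + 100 to s^2 + 2ζωₙs + ωₙ²: ωₙ = 10 rad/s and ζ = 8/(2·10) = 0.4.
%OS = 100·exp(−πζ/√(1−ζ²)) = 100·exp(−π·0.4/√(1−0.4²)) ≈ 25.4%.

%OS ≈ 25.4%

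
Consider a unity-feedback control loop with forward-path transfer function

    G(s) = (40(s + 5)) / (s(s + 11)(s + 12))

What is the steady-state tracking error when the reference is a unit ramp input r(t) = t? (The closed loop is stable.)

G(s) has one pole at the origin.
This is a Type 1 system. Kv = lim_{s→0} s·G(s) = 200/132 = 50/33.
e_ss = 1/Kv = 1/(50/33) = 33/50 ≈ 0.6600.

e_ss = 0.6600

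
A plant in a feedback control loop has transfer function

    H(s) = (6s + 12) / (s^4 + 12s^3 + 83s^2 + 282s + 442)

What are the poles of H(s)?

s = -3 ± 2j, -3 ± 5j

The poles are the roots of the denominator s^4 + 12s^3 + 83s^2 + 282s + 442 = 0.
No real roots exist; factor into two real quadratics: (s^2 + 6s + 13)(s^2 + 6s + 34) = 0.
Each quadratic gives a conjugate pair via the quadratic formula.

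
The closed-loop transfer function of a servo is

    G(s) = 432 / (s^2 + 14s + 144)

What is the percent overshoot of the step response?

Comparing s^2 + 14s + 144 to s^2 + 2ζωₙs + ωₙ²: ωₙ = 12 rad/s and ζ = 14/(2·12) ≈ 0.5833.
%OS = 100·exp(−πζ/√(1−ζ²)) = 100·exp(−π·0.5833/√(1−0.5833²)) ≈ 10.5%.

%OS ≈ 10.5%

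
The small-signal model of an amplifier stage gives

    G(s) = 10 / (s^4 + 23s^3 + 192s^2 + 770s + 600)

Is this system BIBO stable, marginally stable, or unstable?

stable

The denominator s^4 + 23s^3 + 192s^2 + 770s + 600 factors as (s + 12)(s + 1)(s^2 + 10s + 50), giving poles at s = -12, -1, -5 + 5j, -5 - 5j.
Since all poles lie strictly in the left half-plane, the system is stable.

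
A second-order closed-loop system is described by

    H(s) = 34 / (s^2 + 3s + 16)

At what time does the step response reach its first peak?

t_p ≈ 0.8472 s

Comparing s^2 + 3s + 16 to s^2 + 2ζωₙs + ωₙ²: ωₙ = 4 rad/s and ζ = 3/(2·4) = 0.375.
ζωₙ = 3/2 = 1.5, so ω_d = ωₙ√(1−ζ²) = √(ωₙ² − (ζωₙ)²) = √(16 − 1.5²) = √13.75 ≈ 3.708 rad/s.
t_p = π/ω_d = π/3.708 ≈ 0.8472 s.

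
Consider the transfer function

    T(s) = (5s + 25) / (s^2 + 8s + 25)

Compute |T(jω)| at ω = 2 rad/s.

|T(j2)| ≈ 1.020

Substitute s = j2: numerator = 25 + j10, denominator = 21 + j16.
|T(j2)| = |25 + j10| / |21 + j16| = 26.926 / 26.401 ≈ 1.020.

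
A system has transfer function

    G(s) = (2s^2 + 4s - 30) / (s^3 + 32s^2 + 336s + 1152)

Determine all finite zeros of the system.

Set the numerator to zero: 2s^2 + 4s - 30 = 0, i.e. 2·(s^2 + 2s - 15) = 0.
Factoring: (s - 3)(s + 5) = 0.

s = 3, -5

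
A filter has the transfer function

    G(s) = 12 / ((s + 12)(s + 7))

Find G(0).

At s = 0 each factor (s + a) contributes a and each (s^2 + bs + c) contributes c.
G(0) = 12·1 / ((12) · (7)) = 12/84 = 1/7.

G(0) = 1/7 ≈ 0.1429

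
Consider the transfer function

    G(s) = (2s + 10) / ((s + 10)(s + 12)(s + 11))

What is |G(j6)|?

|G(j6)| ≈ 0.007968

Substitute s = j6: numerator = 10 + j12, denominator = 132 + j1956.
|G(j6)| = |10 + j12| / |132 + j1956| = 15.620 / 1960.4 ≈ 0.007968.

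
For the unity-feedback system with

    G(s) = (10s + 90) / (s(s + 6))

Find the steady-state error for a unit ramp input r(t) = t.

G(s) has one pole at the origin.
This is a Type 1 system. Kv = lim_{s→0} s·G(s) = 90/6 = 15.
e_ss = 1/Kv = 1/(15) = 1/15 ≈ 0.06667.

e_ss = 0.06667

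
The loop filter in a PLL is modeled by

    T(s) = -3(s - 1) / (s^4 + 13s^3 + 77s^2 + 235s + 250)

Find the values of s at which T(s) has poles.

s = -3 ± 4j, -2, -5

The poles are the roots of the denominator s^4 + 13s^3 + 77s^2 + 235s + 250 = 0.
Trying s = -2: the polynomial evaluates to 0, so (s + 2) is a factor.
Dividing out leaves s^3 + 11s^2 + 55s + 125 = 0.
This factors further as (s^2 + 6s + 25)(s + 5) = 0.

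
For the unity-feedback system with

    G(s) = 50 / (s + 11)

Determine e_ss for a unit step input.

G(s) has no poles at the origin.
This is a Type 0 system. Kp = lim_{s→0} G(s) = 50/11.
e_ss = 1/(1 + Kp) = 1/(1 + 50/11) = 11/61 ≈ 0.1803.

e_ss = 0.1803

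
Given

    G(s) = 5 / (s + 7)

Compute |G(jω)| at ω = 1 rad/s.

|G(j1)| ≈ 0.7071

Substitute s = j1: numerator = 5, denominator = 7 + j1.
|G(j1)| = |5| / |7 + j1| = 5 / 7.0711 ≈ 0.7071.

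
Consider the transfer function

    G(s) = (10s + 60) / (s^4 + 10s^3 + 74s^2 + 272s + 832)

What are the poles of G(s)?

The poles are the roots of the denominator s^4 + 10s^3 + 74s^2 + 272s + 832 = 0.
No real roots exist; factor into two real quadratics: (s^2 + 8s + 32)(s^2 + 2s + 26) = 0.
Each quadratic gives a conjugate pair via the quadratic formula.

s = -4 + 4j, -4 - 4j, -1 + 5j, -1 - 5j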